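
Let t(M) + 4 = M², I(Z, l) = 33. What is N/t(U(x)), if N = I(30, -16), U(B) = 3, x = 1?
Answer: 33/5 ≈ 6.6000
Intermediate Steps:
N = 33
t(M) = -4 + M²
N/t(U(x)) = 33/(-4 + 3²) = 33/(-4 + 9) = 33/5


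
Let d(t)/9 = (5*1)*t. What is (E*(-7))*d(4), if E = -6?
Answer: 7560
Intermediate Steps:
d(t) = 45*t (d(t) = 9*((5*1)*t) = 9*(5*t) = 45*t)
(E*(-7))*d(4) = (-6*(-7))*(45*4) = 42*180 = 7560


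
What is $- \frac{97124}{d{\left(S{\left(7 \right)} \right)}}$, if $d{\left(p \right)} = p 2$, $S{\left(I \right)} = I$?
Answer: $- \frac{48562}{7} \approx -6937.4$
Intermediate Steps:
$d{\left(p \right)} = 2 p$
$- \frac{97124}{d{\left(S{\left(7 \right)} \right)}} = - \frac{97124}{2 \cdot 7} = - \frac{97124}{14} = \left(-97124\right) \frac{1}{14} = - \frac{48562}{7}$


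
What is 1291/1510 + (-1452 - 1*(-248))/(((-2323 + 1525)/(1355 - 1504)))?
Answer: -19275553/86070 ≈ -223.95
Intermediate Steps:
1291/1510 + (-1452 - 1*(-248))/(((-2323 + 1525)/(1355 - 1504))) = 1291*(1/1510) + (-1452 + 248)/((-798/(-149))) = 1291/1510 - 1204/((-798*(-1/149))) = 1291/1510 - 1204/798/149 = 1291/1510 - 1204*149/798 = 1291/1510 - 12814/57 = -19275553/86070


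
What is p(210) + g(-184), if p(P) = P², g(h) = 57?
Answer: 44157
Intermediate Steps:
p(210) + g(-184) = 210² + 57 = 44100 + 57 = 44157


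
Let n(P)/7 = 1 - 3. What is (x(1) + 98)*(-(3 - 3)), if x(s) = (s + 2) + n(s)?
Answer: 0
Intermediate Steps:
n(P) = -14 (n(P) = 7*(1 - 3) = 7*(-2) = -14)
x(s) = -12 + s (x(s) = (s + 2) - 14 = (2 + s) - 14 = -12 + s)
(x(1) + 98)*(-(3 - 3)) = ((-12 + 1) + 98)*(-(3 - 3)) = (-11 + 98)*(-1*0) = 87*0 = 0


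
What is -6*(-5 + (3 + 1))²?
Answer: -6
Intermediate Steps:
-6*(-5 + (3 + 1))² = -6*(-5 + 4)² = -6*(-1)² = -6*1 = -6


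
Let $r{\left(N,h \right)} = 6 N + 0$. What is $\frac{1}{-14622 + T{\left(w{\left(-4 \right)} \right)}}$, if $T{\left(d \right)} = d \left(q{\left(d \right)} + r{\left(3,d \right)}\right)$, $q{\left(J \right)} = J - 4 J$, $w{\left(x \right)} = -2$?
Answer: $- \frac{1}{14670} \approx -6.8166 \cdot 10^{-5}$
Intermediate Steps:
$r{\left(N,h \right)} = 6 N$
$q{\left(J \right)} = - 3 J$
$T{\left(d \right)} = d \left(18 - 3 d\right)$ ($T{\left(d \right)} = d \left(- 3 d + 6 \cdot 3\right) = d \left(- 3 d + 18\right) = d \left(18 - 3 d\right)$)
$\frac{1}{-14622 + T{\left(w{\left(-4 \right)} \right)}} = \frac{1}{-14622 + 3 \left(-2\right) \left(6 - -2\right)} = \frac{1}{-14622 + 3 \left(-2\right) \left(6 + 2\right)} = \frac{1}{-14622 + 3 \left(-2\right) 8} = \frac{1}{-14622 - 48} = \frac{1}{-14670} = - \frac{1}{14670}$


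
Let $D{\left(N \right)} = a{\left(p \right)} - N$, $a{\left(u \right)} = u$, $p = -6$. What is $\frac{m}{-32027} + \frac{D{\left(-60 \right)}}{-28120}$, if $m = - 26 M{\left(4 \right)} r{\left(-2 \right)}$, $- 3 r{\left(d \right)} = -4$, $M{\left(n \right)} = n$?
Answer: $\frac{3254773}{1350898860} \approx 0.0024093$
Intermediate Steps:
$D{\left(N \right)} = -6 - N$
$r{\left(d \right)} = \frac{4}{3}$ ($r{\left(d \right)} = \left(- \frac{1}{3}\right) \left(-4\right) = \frac{4}{3}$)
$m = - \frac{416}{3}$ ($m = \left(-26\right) 4 \cdot \frac{4}{3} = \left(-104\right) \frac{4}{3} = - \frac{416}{3} \approx -138.67$)
$\frac{m}{-32027} + \frac{D{\left(-60 \right)}}{-28120} = - \frac{416}{3 \left(-32027\right)} + \frac{-6 - -60}{-28120} = \left(- \frac{416}{3}\right) \left(- \frac{1}{32027}\right) + \left(-6 + 60\right) \left(- \frac{1}{28120}\right) = \frac{416}{96081} + 54 \left(- \frac{1}{28120}\right) = \frac{416}{96081} - \frac{27}{14060} = \frac{3254773}{1350898860}$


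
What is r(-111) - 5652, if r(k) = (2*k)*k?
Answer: 18990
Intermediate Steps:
r(k) = 2*k**2
r(-111) - 5652 = 2*(-111)**2 - 5652 = 2*12321 - 5652 = 24642 - 5652 = 18990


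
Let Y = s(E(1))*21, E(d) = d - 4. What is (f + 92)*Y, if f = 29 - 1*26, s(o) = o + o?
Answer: -11970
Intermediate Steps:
E(d) = -4 + d
s(o) = 2*o
f = 3 (f = 29 - 26 = 3)
Y = -126 (Y = (2*(-4 + 1))*21 = (2*(-3))*21 = -6*21 = -126)
(f + 92)*Y = (3 + 92)*(-126) = 95*(-126) = -11970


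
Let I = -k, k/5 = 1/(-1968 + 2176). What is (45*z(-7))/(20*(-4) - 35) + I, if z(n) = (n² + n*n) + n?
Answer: -170467/4784 ≈ -35.633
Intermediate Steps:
z(n) = n + 2*n² (z(n) = (n² + n²) + n = 2*n² + n = n + 2*n²)
k = 5/208 (k = 5/(-1968 + 2176) = 5/208 ≈ 0.024038)
I = -5/208 (I = -1*5/208 = -5/208 ≈ -0.024038)
(45*z(-7))/(20*(-4) - 35) + I = (45*(-7*(1 + 2*(-7))))/(20*(-4) - 35) - 5/208 = (45*(-7*(1 - 14)))/(-80 - 35) - 5/208 = (45*(-7*(-13)))/(-115) - 5/208 = (45*91)*(-1/115) - 5/208 = 4095*(-1/115) - 5/208 = -819/23 - 5/208 = -170467/4784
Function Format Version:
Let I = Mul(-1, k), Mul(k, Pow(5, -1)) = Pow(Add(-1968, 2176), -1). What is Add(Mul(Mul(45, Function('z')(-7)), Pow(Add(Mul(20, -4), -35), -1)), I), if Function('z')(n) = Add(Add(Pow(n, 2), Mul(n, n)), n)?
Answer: Rational(-170467, 4784) ≈ -35.633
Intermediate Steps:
Function('z')(n) = Add(n, Mul(2, Pow(n, 2))) (Function('z')(n) = Add(Add(Pow(n, 2), Pow(n, 2)), n) = Add(Mul(2, Pow(n, 2)), n) = Add(n, Mul(2, Pow(n, 2))))
k = Rational(5, 208) (k = Mul(5, Pow(Add(-1968, 2176), -1)) = Mul(5, Pow(208, -1)) = Mul(5, Rational(1, 208)) = Rational(5, 208) ≈ 0.024038)
I = Rational(-5, 208) (I = Mul(-1, Rational(5, 208)) = Rational(-5, 208) ≈ -0.024038)
Add(Mul(Mul(45, Function('z')(-7)), Pow(Add(Mul(20, -4), -35), -1)), I) = Add(Mul(Mul(45, Mul(-7, Add(1, Mul(2, -7)))), Pow(Add(Mul(20, -4), -35), -1)), Rational(-5, 208)) = Add(Mul(Mul(45, Mul(-7, Add(1, -14))), Pow(Add(-80, -35), -1)), Rational(-5, 208)) = Add(Mul(Mul(45, Mul(-7, -13)), Pow(-115, -1)), Rational(-5, 208)) = Add(Mul(Mul(45, 91), Rational(-1, 115)), Rational(-5, 208)) = Add(Mul(4095, Rational(-1, 115)), Rational(-5, 208)) = Add(Rational(-819, 23), Rational(-5, 208)) = Rational(-170467, 4784)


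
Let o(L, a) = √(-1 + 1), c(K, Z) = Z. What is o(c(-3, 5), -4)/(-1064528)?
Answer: 0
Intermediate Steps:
o(L, a) = 0 (o(L, a) = √0 = 0)
o(c(-3, 5), -4)/(-1064528) = 0/(-1064528) = 0*(-1/1064528) = 0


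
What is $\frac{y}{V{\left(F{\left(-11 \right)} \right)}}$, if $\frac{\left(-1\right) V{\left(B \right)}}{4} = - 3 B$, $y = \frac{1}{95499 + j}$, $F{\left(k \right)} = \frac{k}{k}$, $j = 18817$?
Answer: $\frac{1}{1371792} \approx 7.2897 \cdot 10^{-7}$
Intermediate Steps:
$F{\left(k \right)} = 1$
$y = \frac{1}{114316}$ ($y = \frac{1}{95499 + 18817} = \frac{1}{114316} \approx 8.7477 \cdot 10^{-6}$)
$V{\left(B \right)} = 12 B$ ($V{\left(B \right)} = - 4 \left(- 3 B\right) = 12 B$)
$\frac{y}{V{\left(F{\left(-11 \right)} \right)}} = \frac{1}{114316 \cdot 12 \cdot 1} = \frac{1}{114316 \cdot 12} = \frac{1}{114316} \cdot \frac{1}{12} = \frac{1}{1371792}$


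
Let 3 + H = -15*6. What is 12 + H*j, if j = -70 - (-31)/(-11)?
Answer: 74625/11 ≈ 6784.1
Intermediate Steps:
j = -801/11 (j = -70 - (-31)*(-1)/11 = -70 - 1*31/11 = -70 - 31/11 = -801/11 ≈ -72.818)
H = -93 (H = -3 - 15*6 = -3 - 90 = -93)
12 + H*j = 12 - 93*(-801/11) = 12 + 74493/11 = 74625/11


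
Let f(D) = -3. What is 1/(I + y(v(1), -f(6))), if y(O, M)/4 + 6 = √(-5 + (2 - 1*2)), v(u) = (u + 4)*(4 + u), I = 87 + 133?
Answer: 49/9624 - I*√5/9624 ≈ 0.0050914 - 0.00023234*I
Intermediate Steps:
I = 220
v(u) = (4 + u)² (v(u) = (4 + u)*(4 + u) = (4 + u)²)
y(O, M) = -24 + 4*I*√5 (y(O, M) = -24 + 4*√(-5 + (2 - 1*2)) = -24 + 4*√(-5 + (2 - 2)) = -24 + 4*√(-5 + 0) = -24 + 4*√(-5) = -24 + 4*(I*√5) = -24 + 4*I*√5)
1/(I + y(v(1), -f(6))) = 1/(220 + (-24 + 4*I*√5)) = 1/(196 + 4*I*√5)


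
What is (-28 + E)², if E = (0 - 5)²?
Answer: 9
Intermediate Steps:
E = 25 (E = (-5)² = 25)
(-28 + E)² = (-28 + 25)² = (-3)² = 9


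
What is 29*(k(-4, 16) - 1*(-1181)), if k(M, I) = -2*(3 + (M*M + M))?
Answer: 33379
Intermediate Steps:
k(M, I) = -6 - 2*M - 2*M² (k(M, I) = -2*(3 + (M² + M)) = -2*(3 + (M + M²)) = -2*(3 + M + M²) = -6 - 2*M - 2*M²)
29*(k(-4, 16) - 1*(-1181)) = 29*((-6 - 2*(-4) - 2*(-4)²) - 1*(-1181)) = 29*((-6 + 8 - 2*16) + 1181) = 29*((-6 + 8 - 32) + 1181) = 29*(-30 + 1181) = 29*1151 = 33379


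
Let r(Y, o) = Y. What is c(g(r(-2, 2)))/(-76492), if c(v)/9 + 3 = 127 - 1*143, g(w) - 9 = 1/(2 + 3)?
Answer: 171/76492 ≈ 0.0022355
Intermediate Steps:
g(w) = 46/5 (g(w) = 9 + 1/(2 + 3) = 9 + 1/5 = 46/5)
c(v) = -171 (c(v) = -27 + 9*(127 - 1*143) = -27 + 9*(127 - 143) = -27 + 9*(-16) = -27 - 144 = -171)
c(g(r(-2, 2)))/(-76492) = -171/(-76492) = -171*(-1/76492) = 171/76492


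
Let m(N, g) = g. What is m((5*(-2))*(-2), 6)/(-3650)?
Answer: -3/1825 ≈ -0.0016438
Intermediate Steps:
m((5*(-2))*(-2), 6)/(-3650) = 6/(-3650) = 6*(-1/3650) = -3/1825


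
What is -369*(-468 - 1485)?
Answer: 720657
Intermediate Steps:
-369*(-468 - 1485) = -369*(-1953) = 720657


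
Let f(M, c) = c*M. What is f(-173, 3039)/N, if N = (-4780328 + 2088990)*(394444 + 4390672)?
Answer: 525747/12878364525208 ≈ 4.0824e-8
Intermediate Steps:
f(M, c) = M*c
N = -12878364525208 (N = -2691338*4785116 = -12878364525208)
f(-173, 3039)/N = -173*3039/(-12878364525208) = -525747*(-1/12878364525208) = 525747/12878364525208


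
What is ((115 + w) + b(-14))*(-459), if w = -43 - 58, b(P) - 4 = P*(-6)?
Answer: -46818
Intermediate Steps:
b(P) = 4 - 6*P (b(P) = 4 + P*(-6) = 4 - 6*P)
w = -101
((115 + w) + b(-14))*(-459) = ((115 - 101) + (4 - 6*(-14)))*(-459) = (14 + (4 + 84))*(-459) = (14 + 88)*(-459) = 102*(-459) = -46818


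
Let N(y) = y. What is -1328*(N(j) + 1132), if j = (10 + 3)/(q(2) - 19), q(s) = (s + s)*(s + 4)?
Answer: -7533744/5 ≈ -1.5067e+6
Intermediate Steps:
q(s) = 2*s*(4 + s) (q(s) = (2*s)*(4 + s) = 2*s*(4 + s))
j = 13/5 (j = (10 + 3)/(2*2*(4 + 2) - 19) = 13/(2*2*6 - 19) = 13/(24 - 19) = 13/5 ≈ 2.6000)
-1328*(N(j) + 1132) = -1328*(13/5 + 1132) = -1328*5673/5 = -7533744/5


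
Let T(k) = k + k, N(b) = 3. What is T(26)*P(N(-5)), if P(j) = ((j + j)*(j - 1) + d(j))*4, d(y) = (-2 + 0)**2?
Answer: 3328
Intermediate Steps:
T(k) = 2*k
d(y) = 4 (d(y) = (-2)**2 = 4)
P(j) = 16 + 8*j*(-1 + j) (P(j) = ((j + j)*(j - 1) + 4)*4 = ((2*j)*(-1 + j) + 4)*4 = (2*j*(-1 + j) + 4)*4 = (4 + 2*j*(-1 + j))*4 = 16 + 8*j*(-1 + j))
T(26)*P(N(-5)) = (2*26)*(16 - 8*3 + 8*3**2) = 52*(16 - 24 + 8*9) = 52*(16 - 24 + 72) = 52*64 = 3328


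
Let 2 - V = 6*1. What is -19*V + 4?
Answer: 80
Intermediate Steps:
V = -4 (V = 2 - 6 = -4)
-19*V + 4 = -19*(-4) + 4 = 76 + 4 = 80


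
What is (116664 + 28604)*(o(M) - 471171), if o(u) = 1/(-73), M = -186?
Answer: -4996563169712/73 ≈ -6.8446e+10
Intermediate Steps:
o(u) = -1/73
(116664 + 28604)*(o(M) - 471171) = (116664 + 28604)*(-1/73 - 471171) = 145268*(-34395484/73) = -4996563169712/73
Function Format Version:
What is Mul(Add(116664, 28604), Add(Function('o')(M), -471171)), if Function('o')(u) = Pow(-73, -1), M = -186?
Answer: Rational(-4996563169712, 73) ≈ -6.8446e+10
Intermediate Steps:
Function('o')(u) = Rational(-1, 73)
Mul(Add(116664, 28604), Add(Function('o')(M), -471171)) = Mul(Add(116664, 28604), Add(Rational(-1, 73), -471171)) = Mul(145268, Rational(-34395484, 73)) = Rational(-4996563169712, 73)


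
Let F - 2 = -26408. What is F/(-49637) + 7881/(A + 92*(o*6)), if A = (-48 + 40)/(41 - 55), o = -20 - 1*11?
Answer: 424586301/5945519860 ≈ 0.071413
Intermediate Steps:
o = -31 (o = -20 - 11 = -31)
A = 4/7 (A = -8/(-14) = -8*(-1/14) = 4/7 ≈ 0.57143)
F = -26406 (F = 2 - 26408 = -26406)
F/(-49637) + 7881/(A + 92*(o*6)) = -26406/(-49637) + 7881/(4/7 + 92*(-31*6)) = -26406*(-1/49637) + 7881/(4/7 + 92*(-186)) = 26406/49637 + 7881/(4/7 - 17112) = 26406/49637 + 7881/(-119780/7) = 26406/49637 + 7881*(-7/119780) = 26406/49637 - 55167/119780 = 424586301/5945519860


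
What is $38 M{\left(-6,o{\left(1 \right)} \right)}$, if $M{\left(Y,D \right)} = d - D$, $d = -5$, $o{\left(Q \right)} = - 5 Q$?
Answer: $0$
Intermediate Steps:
$M{\left(Y,D \right)} = -5 - D$
$38 M{\left(-6,o{\left(1 \right)} \right)} = 38 \left(-5 - \left(-5\right) 1\right) = 38 \left(-5 - -5\right) = 38 \left(-5 + 5\right) = 38 \cdot 0 = 0$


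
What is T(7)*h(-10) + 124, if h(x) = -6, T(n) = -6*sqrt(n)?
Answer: 124 + 36*sqrt(7) ≈ 219.25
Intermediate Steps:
T(7)*h(-10) + 124 = -6*sqrt(7)*(-6) + 124 = 36*sqrt(7) + 124 = 124 + 36*sqrt(7)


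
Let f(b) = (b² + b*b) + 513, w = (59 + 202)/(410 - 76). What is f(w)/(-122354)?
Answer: -28682235/6824661412 ≈ -0.0042027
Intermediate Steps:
w = 261/334 ≈ 0.78144
f(b) = 513 + 2*b² (f(b) = (b² + b²) + 513 = 2*b² + 513 = 513 + 2*b²)
f(w)/(-122354) = (513 + 2*(261/334)²)/(-122354) = (513 + 2*(68121/111556))*(-1/122354) = (513 + 68121/55778)*(-1/122354) = (28682235/55778)*(-1/122354) = -28682235/6824661412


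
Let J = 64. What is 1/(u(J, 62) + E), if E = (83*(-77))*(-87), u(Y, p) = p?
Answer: 1/556079 ≈ 1.7983e-6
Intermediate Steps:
E = 556017 (E = -6391*(-87) = 556017)
1/(u(J, 62) + E) = 1/(62 + 556017) = 1/556079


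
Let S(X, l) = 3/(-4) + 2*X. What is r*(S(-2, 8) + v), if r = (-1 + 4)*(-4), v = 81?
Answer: -915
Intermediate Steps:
S(X, l) = -¾ + 2*X (S(X, l) = 3*(-¼) + 2*X = -¾ + 2*X)
r = -12 (r = 3*(-4) = -12)
r*(S(-2, 8) + v) = -12*((-¾ + 2*(-2)) + 81) = -12*((-¾ - 4) + 81) = -12*(-19/4 + 81) = -12*305/4 = -915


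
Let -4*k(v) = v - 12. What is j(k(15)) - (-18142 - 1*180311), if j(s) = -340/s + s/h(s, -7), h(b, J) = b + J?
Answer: 18498298/93 ≈ 1.9891e+5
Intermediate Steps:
h(b, J) = J + b
k(v) = 3 - v/4 (k(v) = -(v - 12)/4 = -(-12 + v)/4 = 3 - v/4)
j(s) = -340/s + s/(-7 + s)
j(k(15)) - (-18142 - 1*180311) = (-340/(3 - ¼*15) + (3 - ¼*15)/(-7 + (3 - ¼*15))) - (-18142 - 1*180311) = (-340/(3 - 15/4) + (3 - 15/4)/(-7 + (3 - 15/4))) - (-18142 - 180311) = (-340/(-¾) - 3/(4*(-7 - ¾))) - 1*(-198453) = (-340*(-4/3) - 3/(4*(-31/4))) + 198453 = (1360/3 - ¾*(-4/31)) + 198453 = (1360/3 + 3/31) + 198453 = 42169/93 + 198453 = 18498298/93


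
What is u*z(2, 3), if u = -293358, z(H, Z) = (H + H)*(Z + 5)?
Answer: -9387456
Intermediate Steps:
z(H, Z) = 2*H*(5 + Z) (z(H, Z) = (2*H)*(5 + Z) = 2*H*(5 + Z))
u*z(2, 3) = -586716*2*(5 + 3) = -586716*2*8 = -293358*32 = -9387456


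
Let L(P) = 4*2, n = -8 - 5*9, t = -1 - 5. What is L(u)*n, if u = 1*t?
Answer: -424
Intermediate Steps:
t = -6
u = -6 (u = 1*(-6) = -6)
n = -53 (n = -8 - 45 = -53)
L(P) = 8
L(u)*n = 8*(-53) = -424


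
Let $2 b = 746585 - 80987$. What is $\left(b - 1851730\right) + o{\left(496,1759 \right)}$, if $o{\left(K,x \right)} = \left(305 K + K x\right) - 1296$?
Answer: $-496483$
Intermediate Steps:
$o{\left(K,x \right)} = -1296 + 305 K + K x$
$b = 332799$ ($b = \frac{746585 - 80987}{2} = \frac{1}{2} \cdot 665598 = 332799$)
$\left(b - 1851730\right) + o{\left(496,1759 \right)} = \left(332799 - 1851730\right) + \left(-1296 + 305 \cdot 496 + 496 \cdot 1759\right) = -1518931 + \left(-1296 + 151280 + 872464\right) = -1518931 + 1022448 = -496483$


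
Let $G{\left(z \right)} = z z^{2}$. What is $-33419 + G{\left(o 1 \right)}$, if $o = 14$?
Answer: $-30675$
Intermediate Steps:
$G{\left(z \right)} = z^{3}$
$-33419 + G{\left(o 1 \right)} = -33419 + \left(14 \cdot 1\right)^{3} = -33419 + 14^{3} = -33419 + 2744 = -30675$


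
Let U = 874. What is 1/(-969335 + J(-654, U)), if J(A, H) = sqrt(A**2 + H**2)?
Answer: -969335/939609150633 - 2*sqrt(297898)/939609150633 ≈ -1.0328e-6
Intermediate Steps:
1/(-969335 + J(-654, U)) = 1/(-969335 + sqrt((-654)**2 + 874**2)) = 1/(-969335 + sqrt(427716 + 763876)) = 1/(-969335 + sqrt(1191592)) = 1/(-969335 + 2*sqrt(297898))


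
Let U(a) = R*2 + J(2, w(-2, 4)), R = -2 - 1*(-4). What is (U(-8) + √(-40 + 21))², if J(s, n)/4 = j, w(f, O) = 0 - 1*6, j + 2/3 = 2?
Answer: 613/9 + 56*I*√19/3 ≈ 68.111 + 81.366*I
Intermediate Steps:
R = 2 (R = -2 + 4 = 2)
j = 4/3 (j = -⅔ + 2 = 4/3 ≈ 1.3333)
w(f, O) = -6 (w(f, O) = 0 - 6 = -6)
J(s, n) = 16/3 (J(s, n) = 4*(4/3) = 16/3)
U(a) = 28/3 (U(a) = 2*2 + 16/3 = 4 + 16/3 = 28/3)
(U(-8) + √(-40 + 21))² = (28/3 + √(-40 + 21))² = (28/3 + √(-19))² = (28/3 + I*√19)²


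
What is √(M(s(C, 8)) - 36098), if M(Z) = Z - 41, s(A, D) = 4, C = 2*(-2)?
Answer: 3*I*√4015 ≈ 190.09*I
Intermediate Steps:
C = -4
M(Z) = -41 + Z
√(M(s(C, 8)) - 36098) = √((-41 + 4) - 36098) = √(-37 - 36098) = √(-36135) = 3*I*√4015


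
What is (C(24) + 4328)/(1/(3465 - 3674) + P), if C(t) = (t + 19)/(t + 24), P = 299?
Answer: 43427483/2999520 ≈ 14.478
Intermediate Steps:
C(t) = (19 + t)/(24 + t)
(C(24) + 4328)/(1/(3465 - 3674) + P) = ((19 + 24)/(24 + 24) + 4328)/(1/(3465 - 3674) + 299) = (43/48 + 4328)/(1/(-209) + 299) = ((1/48)*43 + 4328)/(-1/209 + 299) = (43/48 + 4328)/(62490/209) = (207787/48)*(209/62490) = 43427483/2999520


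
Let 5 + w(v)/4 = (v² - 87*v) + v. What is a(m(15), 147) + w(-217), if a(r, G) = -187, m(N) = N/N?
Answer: 262797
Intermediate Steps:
m(N) = 1
w(v) = -20 - 344*v + 4*v² (w(v) = -20 + 4*((v² - 87*v) + v) = -20 + 4*(v² - 86*v) = -20 + (-344*v + 4*v²) = -20 - 344*v + 4*v²)
a(m(15), 147) + w(-217) = -187 + (-20 - 344*(-217) + 4*(-217)²) = -187 + (-20 + 74648 + 4*47089) = -187 + (-20 + 74648 + 188356) = -187 + 262984 = 262797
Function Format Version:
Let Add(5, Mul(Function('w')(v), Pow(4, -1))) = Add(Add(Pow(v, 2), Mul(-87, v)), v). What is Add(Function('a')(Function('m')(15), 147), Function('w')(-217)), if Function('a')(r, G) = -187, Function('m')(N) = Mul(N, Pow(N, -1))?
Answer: 262797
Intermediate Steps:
Function('m')(N) = 1
Function('w')(v) = Add(-20, Mul(-344, v), Mul(4, Pow(v, 2))) (Function('w')(v) = Add(-20, Mul(4, Add(Add(Pow(v, 2), Mul(-87, v)), v))) = Add(-20, Mul(4, Add(Pow(v, 2), Mul(-86, v)))) = Add(-20, Add(Mul(-344, v), Mul(4, Pow(v, 2)))) = Add(-20, Mul(-344, v), Mul(4, Pow(v, 2))))
Add(Function('a')(Function('m')(15), 147), Function('w')(-217)) = Add(-187, Add(-20, Mul(-344, -217), Mul(4, Pow(-217, 2)))) = Add(-187, Add(-20, 74648, Mul(4, 47089))) = Add(-187, Add(-20, 74648, 188356)) = Add(-187, 262984) = 262797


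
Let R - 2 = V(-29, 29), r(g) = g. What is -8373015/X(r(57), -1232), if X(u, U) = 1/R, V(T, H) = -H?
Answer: 226071405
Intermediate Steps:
R = -27 (R = 2 - 1*29 = 2 - 29 = -27)
X(u, U) = -1/27 (X(u, U) = 1/(-27) = -1/27)
-8373015/X(r(57), -1232) = -8373015/(-1/27) = -8373015*(-27) = 226071405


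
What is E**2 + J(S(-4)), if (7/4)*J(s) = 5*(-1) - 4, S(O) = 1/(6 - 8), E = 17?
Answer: 1987/7 ≈ 283.86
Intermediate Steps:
S(O) = -1/2 (S(O) = 1/(-2) = -1/2)
J(s) = -36/7 (J(s) = 4*(5*(-1) - 4)/7 = 4*(-5 - 4)/7 = (4/7)*(-9) = -36/7)
E**2 + J(S(-4)) = 17**2 - 36/7 = 289 - 36/7 = 1987/7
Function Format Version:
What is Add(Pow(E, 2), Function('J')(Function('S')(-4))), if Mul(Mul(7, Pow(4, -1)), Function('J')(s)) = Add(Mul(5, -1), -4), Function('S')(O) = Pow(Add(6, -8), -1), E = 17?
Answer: Rational(1987, 7) ≈ 283.86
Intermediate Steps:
Function('S')(O) = Rational(-1, 2) (Function('S')(O) = Pow(-2, -1) = Rational(-1, 2))
Function('J')(s) = Rational(-36, 7) (Function('J')(s) = Mul(Rational(4, 7), Add(Mul(5, -1), -4)) = Mul(Rational(4, 7), Add(-5, -4)) = Mul(Rational(4, 7), -9) = Rational(-36, 7))
Add(Pow(E, 2), Function('J')(Function('S')(-4))) = Add(Pow(17, 2), Rational(-36, 7)) = Add(289, Rational(-36, 7)) = Rational(1987, 7)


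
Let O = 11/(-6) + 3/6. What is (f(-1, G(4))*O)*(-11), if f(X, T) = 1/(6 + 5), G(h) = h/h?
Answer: 4/3 ≈ 1.3333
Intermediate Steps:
G(h) = 1
f(X, T) = 1/11
O = -4/3 (O = 11*(-⅙) + 3*(⅙) = -11/6 + ½ = -4/3 ≈ -1.3333)
(f(-1, G(4))*O)*(-11) = ((1/11)*(-4/3))*(-11) = -4/33*(-11) = 4/3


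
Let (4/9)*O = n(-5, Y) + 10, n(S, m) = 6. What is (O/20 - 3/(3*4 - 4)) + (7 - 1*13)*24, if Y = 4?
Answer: -5703/40 ≈ -142.57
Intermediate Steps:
O = 36 (O = 9*(6 + 10)/4 = (9/4)*16 = 36)
(O/20 - 3/(3*4 - 4)) + (7 - 1*13)*24 = (36/20 - 3/(3*4 - 4)) + (7 - 1*13)*24 = (36*(1/20) - 3/(12 - 4)) + (7 - 13)*24 = (9/5 - 3/8) - 6*24 = (9/5 - 3*⅛) - 144 = (9/5 - 3/8) - 144 = 57/40 - 144 = -5703/40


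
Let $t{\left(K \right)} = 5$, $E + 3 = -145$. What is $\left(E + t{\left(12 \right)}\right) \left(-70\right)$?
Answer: $10010$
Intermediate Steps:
$E = -148$ ($E = -3 - 145 = -148$)
$\left(E + t{\left(12 \right)}\right) \left(-70\right) = \left(-148 + 5\right) \left(-70\right) = \left(-143\right) \left(-70\right) = 10010$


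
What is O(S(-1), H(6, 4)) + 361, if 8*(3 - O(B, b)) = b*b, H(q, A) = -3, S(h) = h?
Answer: 2903/8 ≈ 362.88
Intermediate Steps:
O(B, b) = 3 - b²/8 (O(B, b) = 3 - b*b/8 = 3 - b²/8)
O(S(-1), H(6, 4)) + 361 = (3 - ⅛*(-3)²) + 361 = (3 - ⅛*9) + 361 = (3 - 9/8) + 361 = 15/8 + 361 = 2903/8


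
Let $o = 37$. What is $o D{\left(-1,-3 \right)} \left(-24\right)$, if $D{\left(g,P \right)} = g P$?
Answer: $-2664$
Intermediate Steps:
$D{\left(g,P \right)} = P g$
$o D{\left(-1,-3 \right)} \left(-24\right) = 37 \left(\left(-3\right) \left(-1\right)\right) \left(-24\right) = 37 \cdot 3 \left(-24\right) = 111 \left(-24\right) = -2664$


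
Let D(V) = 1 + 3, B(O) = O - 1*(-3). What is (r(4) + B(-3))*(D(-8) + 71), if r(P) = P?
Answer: 300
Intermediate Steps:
B(O) = 3 + O (B(O) = O + 3 = 3 + O)
D(V) = 4
(r(4) + B(-3))*(D(-8) + 71) = (4 + (3 - 3))*(4 + 71) = (4 + 0)*75 = 4*75 = 300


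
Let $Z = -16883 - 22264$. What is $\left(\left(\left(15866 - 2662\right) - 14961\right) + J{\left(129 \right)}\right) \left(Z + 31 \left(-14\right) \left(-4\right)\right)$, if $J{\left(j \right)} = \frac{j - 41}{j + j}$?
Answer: $\frac{8477669299}{129} \approx 6.5718 \cdot 10^{7}$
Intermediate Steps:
$Z = -39147$ ($Z = -16883 - 22264 = -39147$)
$J{\left(j \right)} = \frac{-41 + j}{2 j}$
$\left(\left(\left(15866 - 2662\right) - 14961\right) + J{\left(129 \right)}\right) \left(Z + 31 \left(-14\right) \left(-4\right)\right) = \left(\left(\left(15866 - 2662\right) - 14961\right) + \frac{-41 + 129}{2 \cdot 129}\right) \left(-39147 + 31 \left(-14\right) \left(-4\right)\right) = \left(\left(13204 - 14961\right) + \frac{1}{2} \cdot \frac{1}{129} \cdot 88\right) \left(-39147 - -1736\right) = \left(-1757 + \frac{44}{129}\right) \left(-39147 + 1736\right) = \left(- \frac{226609}{129}\right) \left(-37411\right) = \frac{8477669299}{129}$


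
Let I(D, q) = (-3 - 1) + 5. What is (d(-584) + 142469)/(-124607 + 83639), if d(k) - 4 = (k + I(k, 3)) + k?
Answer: -23551/6828 ≈ -3.4492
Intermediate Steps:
I(D, q) = 1 (I(D, q) = -4 + 5 = 1)
d(k) = 5 + 2*k (d(k) = 4 + ((k + 1) + k) = 4 + ((1 + k) + k) = 4 + (1 + 2*k) = 5 + 2*k)
(d(-584) + 142469)/(-124607 + 83639) = ((5 + 2*(-584)) + 142469)/(-124607 + 83639) = ((5 - 1168) + 142469)/(-40968) = (-1163 + 142469)*(-1/40968) = 141306*(-1/40968) = -23551/6828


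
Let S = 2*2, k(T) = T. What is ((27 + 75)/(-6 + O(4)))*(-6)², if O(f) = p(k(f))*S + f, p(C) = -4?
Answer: -204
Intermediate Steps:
S = 4
O(f) = -16 + f (O(f) = -4*4 + f = -16 + f)
((27 + 75)/(-6 + O(4)))*(-6)² = ((27 + 75)/(-6 + (-16 + 4)))*(-6)² = (102/(-6 - 12))*36 = (102/(-18))*36 = (102*(-1/18))*36 = -17/3*36 = -204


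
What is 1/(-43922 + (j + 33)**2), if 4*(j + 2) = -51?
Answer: -16/697423 ≈ -2.2942e-5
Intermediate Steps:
j = -59/4 (j = -2 + (1/4)*(-51) = -2 - 51/4 = -59/4 ≈ -14.750)
1/(-43922 + (j + 33)**2) = 1/(-43922 + (-59/4 + 33)**2) = 1/(-43922 + (73/4)**2) = 1/(-43922 + 5329/16) = 1/(-697423/16) = -16/697423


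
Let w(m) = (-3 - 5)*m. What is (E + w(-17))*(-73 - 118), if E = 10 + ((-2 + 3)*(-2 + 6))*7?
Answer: -33234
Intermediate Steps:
w(m) = -8*m
E = 38 (E = 10 + (1*4)*7 = 10 + 4*7 = 10 + 28 = 38)
(E + w(-17))*(-73 - 118) = (38 - 8*(-17))*(-73 - 118) = (38 + 136)*(-191) = 174*(-191) = -33234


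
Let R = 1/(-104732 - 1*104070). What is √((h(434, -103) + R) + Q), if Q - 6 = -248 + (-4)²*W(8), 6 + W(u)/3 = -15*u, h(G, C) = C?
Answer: I*√278723773587974/208802 ≈ 79.956*I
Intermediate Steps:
R = -1/208802 (R = 1/(-104732 - 104070) = 1/(-208802) = -1/208802 ≈ -4.7892e-6)
W(u) = -18 - 45*u (W(u) = -18 + 3*(-15*u) = -18 - 45*u)
Q = -6290 (Q = 6 + (-248 + (-4)²*(-18 - 45*8)) = 6 + (-248 + 16*(-18 - 360)) = 6 + (-248 + 16*(-378)) = 6 + (-248 - 6048) = 6 - 6296 = -6290)
√((h(434, -103) + R) + Q) = √((-103 - 1/208802) - 6290) = √(-21506607/208802 - 6290) = √(-1334871187/208802) = I*√278723773587974/208802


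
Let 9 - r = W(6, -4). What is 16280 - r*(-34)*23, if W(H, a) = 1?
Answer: 22536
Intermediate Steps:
r = 8 (r = 9 - 1*1 = 9 - 1 = 8)
16280 - r*(-34)*23 = 16280 - 8*(-34)*23 = 16280 - (-272)*23 = 16280 - 1*(-6256) = 16280 + 6256 = 22536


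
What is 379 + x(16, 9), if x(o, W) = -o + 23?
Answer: 386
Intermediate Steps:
x(o, W) = 23 - o
379 + x(16, 9) = 379 + (23 - 1*16) = 379 + (23 - 16) = 379 + 7 = 386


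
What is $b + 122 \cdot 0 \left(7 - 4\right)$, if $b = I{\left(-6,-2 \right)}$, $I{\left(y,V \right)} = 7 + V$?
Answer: $5$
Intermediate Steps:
$b = 5$ ($b = 7 - 2 = 5$)
$b + 122 \cdot 0 \left(7 - 4\right) = 5 + 122 \cdot 0 \left(7 - 4\right) = 5 + 122 \cdot 0 \cdot 3 = 5 + 122 \cdot 0 = 5 + 0 = 5$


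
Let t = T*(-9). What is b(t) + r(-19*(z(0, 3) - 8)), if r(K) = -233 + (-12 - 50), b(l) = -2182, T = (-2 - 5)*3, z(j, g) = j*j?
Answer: -2477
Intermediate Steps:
z(j, g) = j²
T = -21 (T = -7*3 = -21)
t = 189 (t = -21*(-9) = 189)
r(K) = -295 (r(K) = -233 - 62 = -295)
b(t) + r(-19*(z(0, 3) - 8)) = -2182 - 295 = -2477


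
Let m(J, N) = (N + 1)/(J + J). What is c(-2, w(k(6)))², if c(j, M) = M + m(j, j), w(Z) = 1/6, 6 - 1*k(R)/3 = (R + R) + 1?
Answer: 25/144 ≈ 0.17361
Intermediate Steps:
m(J, N) = (1 + N)/(2*J) (m(J, N) = (1 + N)/((2*J)) = (1 + N)*(1/(2*J)) = (1 + N)/(2*J))
k(R) = 15 - 6*R (k(R) = 18 - 3*((R + R) + 1) = 18 - 3*(2*R + 1) = 18 - 3*(1 + 2*R) = 18 + (-3 - 6*R) = 15 - 6*R)
w(Z) = ⅙
c(j, M) = M + (1 + j)/(2*j)
c(-2, w(k(6)))² = (½ + ⅙ + (½)/(-2))² = (½ + ⅙ + (½)*(-½))² = (½ + ⅙ - ¼)² = (5/12)² = 25/144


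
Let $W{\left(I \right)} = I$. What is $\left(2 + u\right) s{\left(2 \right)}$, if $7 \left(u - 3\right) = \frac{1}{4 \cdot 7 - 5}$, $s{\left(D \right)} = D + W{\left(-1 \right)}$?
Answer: $\frac{806}{161} \approx 5.0062$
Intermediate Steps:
$s{\left(D \right)} = -1 + D$ ($s{\left(D \right)} = D - 1 = -1 + D$)
$u = \frac{484}{161}$ ($u = 3 + \frac{1}{7 \left(4 \cdot 7 - 5\right)} = 3 + \frac{1}{7 \left(28 - 5\right)} = 3 + \frac{1}{7 \cdot 23} = 3 + \frac{1}{7} \cdot \frac{1}{23} = 3 + \frac{1}{161} = \frac{484}{161} \approx 3.0062$)
$\left(2 + u\right) s{\left(2 \right)} = \left(2 + \frac{484}{161}\right) \left(-1 + 2\right) = \frac{806}{161} \cdot 1 = \frac{806}{161}$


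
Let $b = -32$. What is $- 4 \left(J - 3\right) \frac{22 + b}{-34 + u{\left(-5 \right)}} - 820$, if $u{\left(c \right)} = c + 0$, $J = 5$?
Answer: $- \frac{32060}{39} \approx -822.05$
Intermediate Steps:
$u{\left(c \right)} = c$
$- 4 \left(J - 3\right) \frac{22 + b}{-34 + u{\left(-5 \right)}} - 820 = - 4 \left(5 - 3\right) \frac{22 - 32}{-34 - 5} - 820 = \left(-4\right) 2 \left(- \frac{10}{-39}\right) - 820 = - 8 \left(\left(-10\right) \left(- \frac{1}{39}\right)\right) - 820 = \left(-8\right) \frac{10}{39} - 820 = - \frac{80}{39} - 820 = - \frac{32060}{39}$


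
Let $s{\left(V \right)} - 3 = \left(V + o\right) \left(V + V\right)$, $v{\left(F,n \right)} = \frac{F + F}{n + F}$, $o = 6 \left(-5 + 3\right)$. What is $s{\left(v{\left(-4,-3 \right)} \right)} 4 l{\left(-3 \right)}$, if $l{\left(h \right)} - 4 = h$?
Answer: $- \frac{4276}{49} \approx -87.265$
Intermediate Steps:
$o = -12$ ($o = 6 \left(-2\right) = -12$)
$v{\left(F,n \right)} = \frac{2 F}{F + n}$
$s{\left(V \right)} = 3 + 2 V \left(-12 + V\right)$ ($s{\left(V \right)} = 3 + \left(V - 12\right) \left(V + V\right) = 3 + \left(-12 + V\right) 2 V = 3 + 2 V \left(-12 + V\right)$)
$l{\left(h \right)} = 4 + h$
$s{\left(v{\left(-4,-3 \right)} \right)} 4 l{\left(-3 \right)} = \left(3 - 24 \cdot 2 \left(-4\right) \frac{1}{-4 - 3} + 2 \left(2 \left(-4\right) \frac{1}{-4 - 3}\right)^{2}\right) 4 \left(4 - 3\right) = \left(3 - 24 \cdot 2 \left(-4\right) \frac{1}{-7} + 2 \left(2 \left(-4\right) \frac{1}{-7}\right)^{2}\right) 4 \cdot 1 = \left(3 - 24 \cdot 2 \left(-4\right) \left(- \frac{1}{7}\right) + 2 \left(2 \left(-4\right) \left(- \frac{1}{7}\right)\right)^{2}\right) 4 \cdot 1 = \left(3 - \frac{192}{7} + 2 \left(\frac{8}{7}\right)^{2}\right) 4 \cdot 1 = \left(3 - \frac{192}{7} + 2 \cdot \frac{64}{49}\right) 4 \cdot 1 = \left(3 - \frac{192}{7} + \frac{128}{49}\right) 4 \cdot 1 = \left(- \frac{1069}{49}\right) 4 \cdot 1 = \left(- \frac{4276}{49}\right) 1 = - \frac{4276}{49}$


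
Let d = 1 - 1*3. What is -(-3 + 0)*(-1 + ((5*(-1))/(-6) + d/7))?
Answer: -19/14 ≈ -1.3571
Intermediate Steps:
d = -2 (d = 1 - 3 = -2)
-(-3 + 0)*(-1 + ((5*(-1))/(-6) + d/7)) = -(-3 + 0)*(-1 + ((5*(-1))/(-6) - 2/7)) = -(-3)*(-1 + (-5*(-⅙) - 2*⅐)) = -(-3)*(-1 + (⅚ - 2/7)) = -(-3)*(-1 + 23/42) = -(-3)*(-19)/42 = -1*19/14 = -19/14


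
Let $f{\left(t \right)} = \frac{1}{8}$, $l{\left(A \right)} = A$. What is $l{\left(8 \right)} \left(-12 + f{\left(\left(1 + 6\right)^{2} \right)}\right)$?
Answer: $-95$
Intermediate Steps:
$f{\left(t \right)} = \frac{1}{8}$
$l{\left(8 \right)} \left(-12 + f{\left(\left(1 + 6\right)^{2} \right)}\right) = 8 \left(-12 + \frac{1}{8}\right) = 8 \left(- \frac{95}{8}\right) = -95$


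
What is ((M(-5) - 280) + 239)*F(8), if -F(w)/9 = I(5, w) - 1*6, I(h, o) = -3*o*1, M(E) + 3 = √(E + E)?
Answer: -11880 + 270*I*√10 ≈ -11880.0 + 853.82*I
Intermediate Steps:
M(E) = -3 + √2*√E (M(E) = -3 + √(E + E) = -3 + √(2*E) = -3 + √2*√E)
I(h, o) = -3*o
F(w) = 54 + 27*w (F(w) = -9*(-3*w - 1*6) = -9*(-3*w - 6) = -9*(-6 - 3*w) = 54 + 27*w)
((M(-5) - 280) + 239)*F(8) = (((-3 + √2*√(-5)) - 280) + 239)*(54 + 27*8) = (((-3 + √2*(I*√5)) - 280) + 239)*(54 + 216) = (((-3 + I*√10) - 280) + 239)*270 = ((-283 + I*√10) + 239)*270 = (-44 + I*√10)*270 = -11880 + 270*I*√10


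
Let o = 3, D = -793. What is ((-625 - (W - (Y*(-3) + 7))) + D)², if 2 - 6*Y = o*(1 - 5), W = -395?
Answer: 1046529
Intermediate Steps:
Y = 7/3 (Y = ⅓ - (1 - 5)/2 = ⅓ - (-4)/2 = ⅓ - ⅙*(-12) = ⅓ + 2 = 7/3 ≈ 2.3333)
((-625 - (W - (Y*(-3) + 7))) + D)² = ((-625 - (-395 - ((7/3)*(-3) + 7))) - 793)² = ((-625 - (-395 - (-7 + 7))) - 793)² = ((-625 - (-395 - 1*0)) - 793)² = ((-625 - (-395 + 0)) - 793)² = ((-625 - 1*(-395)) - 793)² = ((-625 + 395) - 793)² = (-230 - 793)² = (-1023)² = 1046529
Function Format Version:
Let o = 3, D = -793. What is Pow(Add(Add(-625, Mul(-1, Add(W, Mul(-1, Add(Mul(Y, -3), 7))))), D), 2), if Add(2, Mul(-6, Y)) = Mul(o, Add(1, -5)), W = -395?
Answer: 1046529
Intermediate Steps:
Y = Rational(7, 3) (Y = Add(Rational(1, 3), Mul(Rational(-1, 6), Mul(3, Add(1, -5)))) = Add(Rational(1, 3), Mul(Rational(-1, 6), Mul(3, -4))) = Add(Rational(1, 3), Mul(Rational(-1, 6), -12)) = Add(Rational(1, 3), 2) = Rational(7, 3) ≈ 2.3333)
Pow(Add(Add(-625, Mul(-1, Add(W, Mul(-1, Add(Mul(Y, -3), 7))))), D), 2) = Pow(Add(Add(-625, Mul(-1, Add(-395, Mul(-1, Add(Mul(Rational(7, 3), -3), 7))))), -793), 2) = Pow(Add(Add(-625, Mul(-1, Add(-395, Mul(-1, Add(-7, 7))))), -793), 2) = Pow(Add(Add(-625, Mul(-1, Add(-395, Mul(-1, 0)))), -793), 2) = Pow(Add(Add(-625, Mul(-1, Add(-395, 0))), -793), 2) = Pow(Add(Add(-625, Mul(-1, -395)), -793), 2) = Pow(Add(Add(-625, 395), -793), 2) = Pow(Add(-230, -793), 2) = Pow(-1023, 2) = 1046529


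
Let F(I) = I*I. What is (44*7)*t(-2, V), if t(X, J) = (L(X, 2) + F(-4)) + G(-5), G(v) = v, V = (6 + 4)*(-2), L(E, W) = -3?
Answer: 2464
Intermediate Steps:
V = -20 (V = 10*(-2) = -20)
F(I) = I**2
t(X, J) = 8 (t(X, J) = (-3 + (-4)**2) - 5 = (-3 + 16) - 5 = 13 - 5 = 8)
(44*7)*t(-2, V) = (44*7)*8 = 308*8 = 2464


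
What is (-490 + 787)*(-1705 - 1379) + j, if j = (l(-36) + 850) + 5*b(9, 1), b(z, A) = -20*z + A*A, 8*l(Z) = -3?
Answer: -7327947/8 ≈ -9.1599e+5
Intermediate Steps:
l(Z) = -3/8 (l(Z) = (⅛)*(-3) = -3/8)
b(z, A) = A² - 20*z (b(z, A) = -20*z + A² = A² - 20*z)
j = -363/8 (j = (-3/8 + 850) + 5*(1² - 20*9) = 6797/8 + 5*(1 - 180) = 6797/8 + 5*(-179) = 6797/8 - 895 = -363/8 ≈ -45.375)
(-490 + 787)*(-1705 - 1379) + j = (-490 + 787)*(-1705 - 1379) - 363/8 = 297*(-3084) - 363/8 = -915948 - 363/8 = -7327947/8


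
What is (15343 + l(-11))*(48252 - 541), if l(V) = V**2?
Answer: 737802904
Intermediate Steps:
(15343 + l(-11))*(48252 - 541) = (15343 + (-11)**2)*(48252 - 541) = (15343 + 121)*47711 = 15464*47711 = 737802904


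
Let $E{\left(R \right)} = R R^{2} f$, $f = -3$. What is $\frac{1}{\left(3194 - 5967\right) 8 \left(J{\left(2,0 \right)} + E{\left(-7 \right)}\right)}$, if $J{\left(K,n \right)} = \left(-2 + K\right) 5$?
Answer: $- \frac{1}{22827336} \approx -4.3807 \cdot 10^{-8}$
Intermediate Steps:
$J{\left(K,n \right)} = -10 + 5 K$
$E{\left(R \right)} = - 3 R^{3}$ ($E{\left(R \right)} = R R^{2} \left(-3\right) = R^{3} \left(-3\right) = - 3 R^{3}$)
$\frac{1}{\left(3194 - 5967\right) 8 \left(J{\left(2,0 \right)} + E{\left(-7 \right)}\right)} = \frac{1}{\left(3194 - 5967\right) 8 \left(\left(-10 + 5 \cdot 2\right) - 3 \left(-7\right)^{3}\right)} = \frac{1}{\left(-2773\right) 8 \left(\left(-10 + 10\right) - -1029\right)} = - \frac{1}{2773 \cdot 8 \left(0 + 1029\right)} = - \frac{1}{2773 \cdot 8 \cdot 1029} = - \frac{1}{2773 \cdot 8232} = \left(- \frac{1}{2773}\right) \frac{1}{8232} = - \frac{1}{22827336}$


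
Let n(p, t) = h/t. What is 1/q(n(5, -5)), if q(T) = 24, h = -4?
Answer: 1/24 ≈ 0.041667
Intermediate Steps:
n(p, t) = -4/t
1/q(n(5, -5)) = 1/24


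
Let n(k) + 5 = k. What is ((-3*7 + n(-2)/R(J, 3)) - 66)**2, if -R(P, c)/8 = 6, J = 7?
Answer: 17380561/2304 ≈ 7543.6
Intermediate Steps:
R(P, c) = -48 (R(P, c) = -8*6 = -48)
n(k) = -5 + k
((-3*7 + n(-2)/R(J, 3)) - 66)**2 = ((-3*7 + (-5 - 2)/(-48)) - 66)**2 = ((-21 - 7*(-1/48)) - 66)**2 = ((-21 + 7/48) - 66)**2 = (-1001/48 - 66)**2 = (-4169/48)**2 = 17380561/2304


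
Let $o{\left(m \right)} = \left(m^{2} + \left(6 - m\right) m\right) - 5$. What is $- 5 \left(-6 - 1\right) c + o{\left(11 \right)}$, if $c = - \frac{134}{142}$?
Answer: $\frac{1986}{71} \approx 27.972$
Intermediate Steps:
$o{\left(m \right)} = -5 + m^{2} + m \left(6 - m\right)$ ($o{\left(m \right)} = \left(m^{2} + m \left(6 - m\right)\right) - 5 = -5 + m^{2} + m \left(6 - m\right)$)
$c = - \frac{67}{71}$ ($c = \left(-134\right) \frac{1}{142} = - \frac{67}{71} \approx -0.94366$)
$- 5 \left(-6 - 1\right) c + o{\left(11 \right)} = - 5 \left(-6 - 1\right) \left(- \frac{67}{71}\right) + \left(-5 + 6 \cdot 11\right) = \left(-5\right) \left(-7\right) \left(- \frac{67}{71}\right) + \left(-5 + 66\right) = 35 \left(- \frac{67}{71}\right) + 61 = - \frac{2345}{71} + 61 = \frac{1986}{71}$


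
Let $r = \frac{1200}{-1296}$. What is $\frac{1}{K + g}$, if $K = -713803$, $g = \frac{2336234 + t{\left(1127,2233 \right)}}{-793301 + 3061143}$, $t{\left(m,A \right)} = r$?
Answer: $- \frac{61231734}{43707332346109} \approx -1.4009 \cdot 10^{-6}$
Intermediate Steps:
$r = - \frac{25}{27}$ ($r = 1200 \left(- \frac{1}{1296}\right) = - \frac{25}{27} \approx -0.92593$)
$t{\left(m,A \right)} = - \frac{25}{27}$
$g = \frac{63078293}{61231734}$ ($g = \frac{2336234 - \frac{25}{27}}{-793301 + 3061143} = \frac{63078293}{27 \cdot 2267842} = \frac{63078293}{27} \cdot \frac{1}{2267842} = \frac{63078293}{61231734} \approx 1.0302$)
$\frac{1}{K + g} = \frac{1}{-713803 + \frac{63078293}{61231734}} = \frac{1}{- \frac{43707332346109}{61231734}} = - \frac{61231734}{43707332346109}$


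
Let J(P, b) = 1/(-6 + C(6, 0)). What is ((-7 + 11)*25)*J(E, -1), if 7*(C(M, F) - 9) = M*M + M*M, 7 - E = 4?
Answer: 700/93 ≈ 7.5269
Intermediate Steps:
E = 3 (E = 7 - 1*4 = 7 - 4 = 3)
C(M, F) = 9 + 2*M**2/7 (C(M, F) = 9 + (M*M + M*M)/7 = 9 + (M**2 + M**2)/7 = 9 + (2*M**2)/7 = 9 + 2*M**2/7)
J(P, b) = 7/93 (J(P, b) = 1/(-6 + (9 + (2/7)*6**2)) = 1/(-6 + (9 + (2/7)*36)) = 1/(-6 + (9 + 72/7)) = 1/(-6 + 135/7) = 1/(93/7) = 7/93)
((-7 + 11)*25)*J(E, -1) = ((-7 + 11)*25)*(7/93) = (4*25)*(7/93) = 100*(7/93) = 700/93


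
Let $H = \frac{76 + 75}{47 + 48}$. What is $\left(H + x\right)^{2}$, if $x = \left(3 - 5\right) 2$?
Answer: $\frac{52441}{9025} \approx 5.8106$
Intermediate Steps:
$H = \frac{151}{95} \approx 1.5895$
$x = -4$ ($x = \left(-2\right) 2 = -4$)
$\left(H + x\right)^{2} = \left(\frac{151}{95} - 4\right)^{2} = \left(- \frac{229}{95}\right)^{2} = \frac{52441}{9025}$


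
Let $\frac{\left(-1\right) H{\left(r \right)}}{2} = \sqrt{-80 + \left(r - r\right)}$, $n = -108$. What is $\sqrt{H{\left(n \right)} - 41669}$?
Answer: $\sqrt{-41669 - 8 i \sqrt{5}} \approx 0.0438 - 204.13 i$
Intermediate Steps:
$H{\left(r \right)} = - 8 i \sqrt{5}$ ($H{\left(r \right)} = - 2 \sqrt{-80 + \left(r - r\right)} = - 2 \sqrt{-80 + 0} = - 2 \sqrt{-80} = - 2 \cdot 4 i \sqrt{5} = - 8 i \sqrt{5}$)
$\sqrt{H{\left(n \right)} - 41669} = \sqrt{- 8 i \sqrt{5} - 41669} = \sqrt{-41669 - 8 i \sqrt{5}}$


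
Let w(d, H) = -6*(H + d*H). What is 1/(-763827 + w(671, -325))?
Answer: 1/546573 ≈ 1.8296e-6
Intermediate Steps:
w(d, H) = -6*H - 6*H*d (w(d, H) = -6*(H + H*d) = -6*H - 6*H*d)
1/(-763827 + w(671, -325)) = 1/(-763827 - 6*(-325)*(1 + 671)) = 1/(-763827 - 6*(-325)*672) = 1/(-763827 + 1310400) = 1/546573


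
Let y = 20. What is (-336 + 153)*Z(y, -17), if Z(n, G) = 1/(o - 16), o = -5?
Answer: 61/7 ≈ 8.7143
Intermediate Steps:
Z(n, G) = -1/21 (Z(n, G) = 1/(-5 - 16) = 1/(-21) = -1/21)
(-336 + 153)*Z(y, -17) = (-336 + 153)*(-1/21) = -183*(-1/21) = 61/7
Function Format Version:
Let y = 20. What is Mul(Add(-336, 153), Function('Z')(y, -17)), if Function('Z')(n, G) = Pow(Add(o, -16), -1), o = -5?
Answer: Rational(61, 7) ≈ 8.7143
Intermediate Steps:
Function('Z')(n, G) = Rational(-1, 21) (Function('Z')(n, G) = Pow(Add(-5, -16), -1) = Pow(-21, -1) = Rational(-1, 21))
Mul(Add(-336, 153), Function('Z')(y, -17)) = Mul(Add(-336, 153), Rational(-1, 21)) = Mul(-183, Rational(-1, 21)) = Rational(61, 7)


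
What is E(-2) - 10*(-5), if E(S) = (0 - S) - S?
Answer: 54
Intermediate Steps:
E(S) = -2*S (E(S) = -S - S = -2*S)
E(-2) - 10*(-5) = -2*(-2) - 10*(-5) = 4 + 50 = 54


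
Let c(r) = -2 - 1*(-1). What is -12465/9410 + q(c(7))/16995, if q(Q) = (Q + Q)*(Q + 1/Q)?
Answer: -42361007/31984590 ≈ -1.3244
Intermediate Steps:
c(r) = -1 (c(r) = -2 + 1 = -1)
q(Q) = 2*Q*(Q + 1/Q) (q(Q) = (2*Q)*(Q + 1/Q) = 2*Q*(Q + 1/Q))
-12465/9410 + q(c(7))/16995 = -12465/9410 + (2 + 2*(-1)**2)/16995 = -12465*1/9410 + (2 + 2*1)*(1/16995) = -2493/1882 + (2 + 2)*(1/16995) = -2493/1882 + 4*(1/16995) = -2493/1882 + 4/16995 = -42361007/31984590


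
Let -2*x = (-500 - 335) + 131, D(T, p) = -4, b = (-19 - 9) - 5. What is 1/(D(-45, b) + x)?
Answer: 1/348 ≈ 0.0028736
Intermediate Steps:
b = -33 (b = -28 - 5 = -33)
x = 352 (x = -((-500 - 335) + 131)/2 = -(-835 + 131)/2 = -1/2*(-704) = 352)
1/(D(-45, b) + x) = 1/(-4 + 352) = 1/348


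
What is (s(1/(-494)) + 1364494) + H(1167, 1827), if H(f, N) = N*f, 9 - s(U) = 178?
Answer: 3496434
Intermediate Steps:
s(U) = -169 (s(U) = 9 - 1*178 = 9 - 178 = -169)
(s(1/(-494)) + 1364494) + H(1167, 1827) = (-169 + 1364494) + 1827*1167 = 1364325 + 2132109 = 3496434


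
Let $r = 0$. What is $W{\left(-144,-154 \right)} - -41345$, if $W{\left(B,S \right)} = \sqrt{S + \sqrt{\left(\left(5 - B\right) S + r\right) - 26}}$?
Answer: $41345 + \sqrt{-154 + 2 i \sqrt{5743}} \approx 41351.0 + 13.603 i$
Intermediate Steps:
$W{\left(B,S \right)} = \sqrt{S + \sqrt{-26 + S \left(5 - B\right)}}$ ($W{\left(B,S \right)} = \sqrt{S + \sqrt{\left(\left(5 - B\right) S + 0\right) - 26}} = \sqrt{S + \sqrt{\left(S \left(5 - B\right) + 0\right) - 26}} = \sqrt{S + \sqrt{S \left(5 - B\right) - 26}} = \sqrt{S + \sqrt{-26 + S \left(5 - B\right)}}$)
$W{\left(-144,-154 \right)} - -41345 = \sqrt{-154 + \sqrt{-26 + 5 \left(-154\right) - \left(-144\right) \left(-154\right)}} - -41345 = \sqrt{-154 + \sqrt{-26 - 770 - 22176}} + 41345 = \sqrt{-154 + \sqrt{-22972}} + 41345 = \sqrt{-154 + 2 i \sqrt{5743}} + 41345 = 41345 + \sqrt{-154 + 2 i \sqrt{5743}}$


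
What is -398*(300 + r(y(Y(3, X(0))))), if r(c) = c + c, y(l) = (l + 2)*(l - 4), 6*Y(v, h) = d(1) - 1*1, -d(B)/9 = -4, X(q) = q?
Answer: -1177483/9 ≈ -1.3083e+5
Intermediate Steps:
d(B) = 36 (d(B) = -9*(-4) = 36)
Y(v, h) = 35/6 (Y(v, h) = (36 - 1*1)/6 = (36 - 1)/6 = (1/6)*35 = 35/6)
y(l) = (-4 + l)*(2 + l) (y(l) = (2 + l)*(-4 + l) = (-4 + l)*(2 + l))
r(c) = 2*c
-398*(300 + r(y(Y(3, X(0))))) = -398*(300 + 2*(-8 + (35/6)**2 - 2*35/6)) = -398*(300 + 2*(-8 + 1225/36 - 35/3)) = -398*(300 + 2*(517/36)) = -398*(300 + 517/18) = -398*5917/18 = -1177483/9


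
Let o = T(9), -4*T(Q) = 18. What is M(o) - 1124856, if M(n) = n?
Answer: -2249721/2 ≈ -1.1249e+6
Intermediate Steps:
T(Q) = -9/2 (T(Q) = -¼*18 = -9/2)
o = -9/2 ≈ -4.5000
M(o) - 1124856 = -9/2 - 1124856 = -2249721/2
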